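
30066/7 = 30066/7  =  4295.14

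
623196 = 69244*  9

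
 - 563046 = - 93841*6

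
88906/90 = 987 + 38/45 = 987.84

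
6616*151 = 999016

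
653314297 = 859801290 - 206486993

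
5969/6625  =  5969/6625 = 0.90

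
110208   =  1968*56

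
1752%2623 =1752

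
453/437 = 453/437 = 1.04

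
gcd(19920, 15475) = 5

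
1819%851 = 117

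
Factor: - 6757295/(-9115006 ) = 2^( - 1 )*5^1*863^( - 1 )*5281^(-1 )*1351459^1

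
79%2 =1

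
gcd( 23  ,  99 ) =1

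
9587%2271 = 503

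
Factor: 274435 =5^1 *7^1*7841^1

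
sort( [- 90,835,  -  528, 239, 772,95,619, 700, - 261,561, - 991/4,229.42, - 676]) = [-676, - 528,-261, -991/4, - 90, 95, 229.42, 239, 561, 619, 700, 772,835] 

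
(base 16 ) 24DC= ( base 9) 13844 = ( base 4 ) 2103130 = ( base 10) 9436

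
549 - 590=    - 41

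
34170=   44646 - 10476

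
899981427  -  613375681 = 286605746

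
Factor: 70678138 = 2^1*19^1 * 61^1*30491^1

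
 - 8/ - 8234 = 4/4117 = 0.00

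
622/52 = 11 + 25/26 =11.96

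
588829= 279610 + 309219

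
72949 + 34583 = 107532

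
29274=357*82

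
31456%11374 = 8708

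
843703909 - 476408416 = 367295493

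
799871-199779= 600092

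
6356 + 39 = 6395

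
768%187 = 20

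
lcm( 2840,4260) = 8520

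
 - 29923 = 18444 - 48367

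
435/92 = 4+67/92  =  4.73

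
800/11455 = 160/2291= 0.07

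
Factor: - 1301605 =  - 5^1 * 17^1*15313^1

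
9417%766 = 225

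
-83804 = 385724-469528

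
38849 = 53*733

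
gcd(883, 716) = 1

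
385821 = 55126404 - 54740583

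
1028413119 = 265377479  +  763035640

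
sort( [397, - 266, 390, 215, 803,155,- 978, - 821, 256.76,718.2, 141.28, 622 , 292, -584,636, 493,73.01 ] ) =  [ - 978,-821,-584, - 266, 73.01,141.28, 155, 215, 256.76, 292, 390, 397, 493 , 622,636, 718.2,803 ]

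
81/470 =81/470 = 0.17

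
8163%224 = 99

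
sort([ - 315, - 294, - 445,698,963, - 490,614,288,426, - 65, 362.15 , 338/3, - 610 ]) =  [  -  610, - 490,  -  445, - 315, - 294, - 65, 338/3, 288,362.15 , 426,614, 698,  963]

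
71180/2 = 35590 = 35590.00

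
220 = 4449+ - 4229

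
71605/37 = 71605/37 = 1935.27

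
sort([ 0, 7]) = [ 0, 7 ] 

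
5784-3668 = 2116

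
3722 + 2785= 6507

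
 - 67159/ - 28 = 67159/28 =2398.54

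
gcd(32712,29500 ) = 4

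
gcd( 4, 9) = 1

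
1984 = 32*62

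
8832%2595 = 1047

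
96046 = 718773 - 622727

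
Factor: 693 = 3^2 *7^1*11^1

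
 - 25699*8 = -205592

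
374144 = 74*5056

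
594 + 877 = 1471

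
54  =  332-278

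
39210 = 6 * 6535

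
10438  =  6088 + 4350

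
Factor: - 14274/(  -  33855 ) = 78/185 = 2^1*3^1* 5^( -1) * 13^1*37^ ( - 1)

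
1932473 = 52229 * 37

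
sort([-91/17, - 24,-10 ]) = [-24, - 10, - 91/17]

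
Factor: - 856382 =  - 2^1 * 23^1*18617^1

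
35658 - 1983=33675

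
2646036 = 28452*93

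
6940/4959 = 1 +1981/4959= 1.40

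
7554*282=2130228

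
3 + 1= 4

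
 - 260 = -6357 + 6097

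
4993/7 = 713 + 2/7 = 713.29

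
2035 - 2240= - 205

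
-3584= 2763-6347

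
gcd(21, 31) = 1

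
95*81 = 7695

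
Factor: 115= 5^1*23^1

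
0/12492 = 0= 0.00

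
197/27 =7 + 8/27 = 7.30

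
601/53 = 11 + 18/53 =11.34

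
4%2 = 0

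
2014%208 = 142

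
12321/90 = 1369/10 = 136.90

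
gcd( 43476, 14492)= 14492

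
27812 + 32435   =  60247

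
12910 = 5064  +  7846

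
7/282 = 7/282 =0.02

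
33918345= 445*76221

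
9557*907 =8668199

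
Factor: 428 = 2^2  *  107^1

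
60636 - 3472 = 57164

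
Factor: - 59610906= - 2^1*3^2*3311717^1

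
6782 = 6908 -126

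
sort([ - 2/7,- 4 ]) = [ -4, - 2/7]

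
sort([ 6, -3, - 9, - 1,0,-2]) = [-9,  -  3, - 2, - 1 , 0, 6]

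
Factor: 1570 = 2^1*5^1*157^1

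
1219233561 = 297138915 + 922094646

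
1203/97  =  1203/97=12.40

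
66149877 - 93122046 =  - 26972169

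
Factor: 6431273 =6431273^1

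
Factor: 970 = 2^1*5^1*97^1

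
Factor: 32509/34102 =2^(-1 )*17^( - 2)*19^1*29^1 =551/578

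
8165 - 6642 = 1523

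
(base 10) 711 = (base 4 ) 23013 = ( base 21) 1ci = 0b1011000111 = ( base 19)1I8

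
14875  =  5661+9214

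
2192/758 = 2 + 338/379 = 2.89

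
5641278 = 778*7251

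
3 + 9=12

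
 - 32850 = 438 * ( - 75)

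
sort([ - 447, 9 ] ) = [ - 447, 9]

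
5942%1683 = 893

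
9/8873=9/8873 =0.00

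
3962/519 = 3962/519 = 7.63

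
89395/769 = 89395/769 = 116.25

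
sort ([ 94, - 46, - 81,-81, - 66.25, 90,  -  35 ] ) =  [-81, - 81, - 66.25, - 46,- 35,  90  ,  94 ] 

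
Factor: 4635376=2^4 * 281^1* 1031^1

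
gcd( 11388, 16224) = 156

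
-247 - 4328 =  - 4575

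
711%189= 144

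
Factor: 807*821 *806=2^1*3^1 *13^1*31^1*269^1*821^1 = 534012882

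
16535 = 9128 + 7407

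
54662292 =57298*954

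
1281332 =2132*601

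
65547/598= 65547/598 = 109.61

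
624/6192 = 13/129 = 0.10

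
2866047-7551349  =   - 4685302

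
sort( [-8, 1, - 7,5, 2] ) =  [ - 8,-7, 1, 2,5] 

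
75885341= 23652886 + 52232455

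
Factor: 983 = 983^1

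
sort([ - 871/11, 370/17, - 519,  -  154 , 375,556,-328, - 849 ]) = [ - 849,  -  519 , -328,  -  154, - 871/11 , 370/17, 375 , 556 ]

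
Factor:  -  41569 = - 11^1*3779^1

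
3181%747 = 193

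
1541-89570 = -88029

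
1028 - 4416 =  - 3388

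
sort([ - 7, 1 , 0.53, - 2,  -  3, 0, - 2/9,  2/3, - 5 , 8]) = [ - 7, -5, - 3, - 2, - 2/9, 0, 0.53, 2/3, 1, 8 ]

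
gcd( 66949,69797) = 1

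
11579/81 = 142+ 77/81 = 142.95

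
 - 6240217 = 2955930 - 9196147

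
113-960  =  -847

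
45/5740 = 9/1148 = 0.01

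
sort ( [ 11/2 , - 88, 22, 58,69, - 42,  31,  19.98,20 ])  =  [  -  88, - 42, 11/2,19.98,20, 22 , 31,58, 69 ] 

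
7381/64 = 7381/64 =115.33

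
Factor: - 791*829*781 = -512132159 = -7^1*11^1 * 71^1*113^1*829^1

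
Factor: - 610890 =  - 2^1*3^1 * 5^1*7^1 * 2909^1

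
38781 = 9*4309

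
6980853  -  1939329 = 5041524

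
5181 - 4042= 1139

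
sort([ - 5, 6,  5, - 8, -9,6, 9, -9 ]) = [-9, - 9 , - 8, - 5,5,6, 6 , 9] 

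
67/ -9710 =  - 67/9710 = - 0.01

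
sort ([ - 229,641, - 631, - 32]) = [ - 631, - 229,-32, 641 ] 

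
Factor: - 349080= -2^3*3^1*5^1*2909^1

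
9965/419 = 23 +328/419 = 23.78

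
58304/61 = 955 + 49/61 =955.80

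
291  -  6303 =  - 6012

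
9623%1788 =683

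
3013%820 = 553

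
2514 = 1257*2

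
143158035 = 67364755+75793280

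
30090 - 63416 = - 33326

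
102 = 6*17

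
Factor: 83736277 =113^1*223^1* 3323^1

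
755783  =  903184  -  147401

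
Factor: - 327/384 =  - 109/128 = - 2^( - 7 ) * 109^1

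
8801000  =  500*17602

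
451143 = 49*9207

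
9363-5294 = 4069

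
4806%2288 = 230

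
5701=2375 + 3326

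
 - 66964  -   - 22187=  -  44777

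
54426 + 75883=130309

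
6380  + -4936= 1444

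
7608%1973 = 1689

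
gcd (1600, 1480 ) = 40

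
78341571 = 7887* 9933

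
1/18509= 1/18509 = 0.00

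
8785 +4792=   13577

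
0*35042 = 0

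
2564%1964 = 600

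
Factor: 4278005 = 5^1*855601^1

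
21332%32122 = 21332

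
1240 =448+792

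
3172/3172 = 1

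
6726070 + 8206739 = 14932809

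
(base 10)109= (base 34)37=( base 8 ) 155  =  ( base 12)91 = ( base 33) 3a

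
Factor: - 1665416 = - 2^3*179^1*1163^1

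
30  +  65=95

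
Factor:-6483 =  - 3^1 *2161^1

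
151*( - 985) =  - 148735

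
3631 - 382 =3249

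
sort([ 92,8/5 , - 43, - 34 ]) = [-43, - 34,8/5,92 ] 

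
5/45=1/9 = 0.11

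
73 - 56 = 17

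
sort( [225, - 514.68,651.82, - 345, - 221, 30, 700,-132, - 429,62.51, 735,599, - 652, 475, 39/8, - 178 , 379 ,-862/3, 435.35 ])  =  [ - 652,  -  514.68, - 429, - 345,-862/3,-221, - 178 , - 132 , 39/8, 30, 62.51,225, 379,  435.35,  475, 599,651.82, 700,735] 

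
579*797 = 461463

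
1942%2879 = 1942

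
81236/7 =11605  +  1/7  =  11605.14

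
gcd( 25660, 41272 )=4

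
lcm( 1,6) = 6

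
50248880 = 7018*7160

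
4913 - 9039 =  - 4126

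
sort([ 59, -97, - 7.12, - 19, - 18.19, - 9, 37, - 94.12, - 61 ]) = [ - 97, - 94.12,-61, - 19,-18.19, - 9, -7.12, 37,59] 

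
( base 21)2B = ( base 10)53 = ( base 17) 32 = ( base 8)65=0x35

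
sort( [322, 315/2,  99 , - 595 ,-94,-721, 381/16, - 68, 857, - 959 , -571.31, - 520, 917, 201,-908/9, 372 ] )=[ - 959,-721,-595,-571.31, - 520, - 908/9, - 94,-68, 381/16,99,  315/2 , 201, 322, 372, 857,917]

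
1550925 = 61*25425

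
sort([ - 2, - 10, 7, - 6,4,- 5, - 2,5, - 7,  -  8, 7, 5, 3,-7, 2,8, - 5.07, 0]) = [-10, - 8, - 7, - 7, - 6,-5.07, - 5,  -  2, - 2,0, 2, 3 , 4, 5, 5, 7,7,8] 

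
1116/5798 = 558/2899=0.19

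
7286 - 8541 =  - 1255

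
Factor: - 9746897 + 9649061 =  - 97836=- 2^2*3^1*31^1*263^1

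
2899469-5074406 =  - 2174937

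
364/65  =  28/5  =  5.60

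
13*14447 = 187811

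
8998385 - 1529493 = 7468892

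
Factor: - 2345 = - 5^1 * 7^1*67^1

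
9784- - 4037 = 13821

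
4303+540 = 4843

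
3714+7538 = 11252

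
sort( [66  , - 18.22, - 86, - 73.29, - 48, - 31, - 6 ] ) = [ - 86, - 73.29, - 48, - 31,- 18.22, - 6,66 ] 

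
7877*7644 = 60211788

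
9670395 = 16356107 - 6685712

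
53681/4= 13420 + 1/4 = 13420.25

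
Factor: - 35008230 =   -  2^1 * 3^1*5^1*379^1*3079^1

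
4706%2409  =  2297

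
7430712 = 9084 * 818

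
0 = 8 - 8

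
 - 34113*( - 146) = 4980498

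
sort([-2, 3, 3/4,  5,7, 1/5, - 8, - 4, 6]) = [ - 8, - 4,-2, 1/5, 3/4, 3, 5, 6,7]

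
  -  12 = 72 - 84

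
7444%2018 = 1390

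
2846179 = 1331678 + 1514501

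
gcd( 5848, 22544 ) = 8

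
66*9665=637890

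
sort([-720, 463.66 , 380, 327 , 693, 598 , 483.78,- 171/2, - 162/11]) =[ - 720, - 171/2,- 162/11 , 327, 380, 463.66, 483.78, 598, 693]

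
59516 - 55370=4146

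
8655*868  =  7512540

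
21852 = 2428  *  9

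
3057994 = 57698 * 53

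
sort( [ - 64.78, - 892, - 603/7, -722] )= [  -  892, - 722, - 603/7, - 64.78 ]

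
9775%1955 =0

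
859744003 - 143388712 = 716355291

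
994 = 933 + 61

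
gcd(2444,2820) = 188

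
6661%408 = 133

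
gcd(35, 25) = 5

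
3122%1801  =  1321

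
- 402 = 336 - 738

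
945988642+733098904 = 1679087546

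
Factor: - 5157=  - 3^3 *191^1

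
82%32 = 18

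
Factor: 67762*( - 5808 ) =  - 2^5*3^1*11^2*17^1  *  1993^1 = - 393561696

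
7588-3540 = 4048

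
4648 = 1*4648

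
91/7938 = 13/1134  =  0.01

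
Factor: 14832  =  2^4*3^2 * 103^1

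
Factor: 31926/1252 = 2^ ( - 1)*3^1*17^1 = 51/2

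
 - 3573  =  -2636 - 937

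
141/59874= 47/19958 = 0.00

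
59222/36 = 29611/18 = 1645.06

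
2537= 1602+935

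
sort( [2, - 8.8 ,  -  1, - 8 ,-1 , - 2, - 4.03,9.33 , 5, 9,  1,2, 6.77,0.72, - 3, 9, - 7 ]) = [ - 8.8, - 8, - 7, - 4.03, - 3, - 2, - 1,-1,0.72, 1,2, 2,5,6.77 , 9, 9, 9.33 ] 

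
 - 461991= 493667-955658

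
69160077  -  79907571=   -  10747494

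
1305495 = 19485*67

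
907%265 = 112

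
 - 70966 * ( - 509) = 36121694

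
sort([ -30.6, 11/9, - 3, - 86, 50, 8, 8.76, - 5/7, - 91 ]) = [ -91, - 86, - 30.6, - 3, - 5/7, 11/9,  8,8.76,50 ] 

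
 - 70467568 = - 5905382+  -  64562186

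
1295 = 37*35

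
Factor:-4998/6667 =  - 2^1*3^1*7^2*17^1*59^( - 1)*113^( - 1)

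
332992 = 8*41624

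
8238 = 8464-226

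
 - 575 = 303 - 878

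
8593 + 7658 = 16251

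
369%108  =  45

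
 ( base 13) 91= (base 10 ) 118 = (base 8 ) 166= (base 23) 53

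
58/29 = 2 = 2.00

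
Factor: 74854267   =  2663^1*28109^1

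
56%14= 0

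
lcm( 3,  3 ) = 3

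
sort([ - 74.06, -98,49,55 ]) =[ - 98,-74.06, 49,55 ]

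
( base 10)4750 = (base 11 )3629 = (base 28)61i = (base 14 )1A34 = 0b1001010001110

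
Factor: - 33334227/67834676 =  - 2^( - 2) *3^3*7^( - 1 ) * 13^( - 1)*19^1 * 157^(- 1)*181^1*359^1*1187^(  -  1) 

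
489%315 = 174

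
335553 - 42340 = 293213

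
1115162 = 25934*43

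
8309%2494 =827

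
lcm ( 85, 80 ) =1360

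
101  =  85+16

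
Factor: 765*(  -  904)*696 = - 481325760 = -2^6 * 3^3 * 5^1*17^1*29^1*113^1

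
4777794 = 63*75838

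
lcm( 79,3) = 237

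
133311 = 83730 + 49581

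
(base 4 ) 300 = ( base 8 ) 60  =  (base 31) 1H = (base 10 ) 48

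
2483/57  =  43  +  32/57 = 43.56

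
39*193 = 7527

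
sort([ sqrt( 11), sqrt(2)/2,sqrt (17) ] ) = [ sqrt(2 )/2, sqrt(11 ),sqrt( 17) ]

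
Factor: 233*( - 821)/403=- 191293/403 =-13^(  -  1 )*31^( - 1)*233^1*821^1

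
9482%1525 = 332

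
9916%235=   46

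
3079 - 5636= -2557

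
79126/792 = 39563/396 = 99.91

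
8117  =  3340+4777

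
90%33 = 24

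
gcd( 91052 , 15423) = 1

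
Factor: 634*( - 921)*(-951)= 2^1*3^2*307^1*317^2=555302214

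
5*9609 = 48045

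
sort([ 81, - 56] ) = [- 56, 81]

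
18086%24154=18086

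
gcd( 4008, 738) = 6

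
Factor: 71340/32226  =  2^1*5^1*29^1*131^( - 1 ) = 290/131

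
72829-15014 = 57815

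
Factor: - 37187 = -41^1*907^1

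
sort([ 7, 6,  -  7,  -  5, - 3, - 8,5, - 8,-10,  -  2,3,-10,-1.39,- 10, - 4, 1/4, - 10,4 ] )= [  -  10, - 10, - 10 , - 10, - 8,- 8, - 7, -5, -4, - 3, - 2  , - 1.39,1/4,3,4,  5,6,7 ]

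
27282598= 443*61586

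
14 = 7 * 2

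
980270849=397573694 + 582697155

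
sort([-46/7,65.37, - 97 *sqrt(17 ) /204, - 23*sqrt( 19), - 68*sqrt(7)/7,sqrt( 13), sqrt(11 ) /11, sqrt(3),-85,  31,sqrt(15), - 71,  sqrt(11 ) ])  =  [ - 23*sqrt( 19),-85, - 71, - 68*sqrt(7 ) /7,-46/7,-97*sqrt ( 17 ) /204,sqrt(11)/11,sqrt( 3 ),sqrt ( 11 ), sqrt(13),sqrt(15),31,65.37 ]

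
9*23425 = 210825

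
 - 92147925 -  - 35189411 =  - 56958514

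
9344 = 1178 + 8166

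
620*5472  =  3392640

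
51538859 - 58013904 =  - 6475045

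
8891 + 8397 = 17288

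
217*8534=1851878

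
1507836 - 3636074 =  - 2128238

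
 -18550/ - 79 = 234 + 64/79 = 234.81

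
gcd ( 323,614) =1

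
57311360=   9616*5960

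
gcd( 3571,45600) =1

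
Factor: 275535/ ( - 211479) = - 585/449 =-3^2 * 5^1*13^1*449^(- 1 ) 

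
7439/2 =7439/2  =  3719.50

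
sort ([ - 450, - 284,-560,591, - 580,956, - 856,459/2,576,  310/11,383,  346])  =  [  -  856,  -  580,  -  560 , - 450, - 284,310/11, 459/2,346, 383,576,591, 956] 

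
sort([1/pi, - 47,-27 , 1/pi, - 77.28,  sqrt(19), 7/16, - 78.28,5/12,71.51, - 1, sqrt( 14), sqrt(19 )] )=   [-78.28, - 77.28,-47, - 27, - 1,1/pi, 1/pi, 5/12, 7/16, sqrt( 14),sqrt( 19 ), sqrt(19 ), 71.51 ] 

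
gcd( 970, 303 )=1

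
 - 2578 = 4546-7124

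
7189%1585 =849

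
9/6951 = 3/2317= 0.00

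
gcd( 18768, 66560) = 16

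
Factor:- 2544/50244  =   - 2^2 * 79^(  -  1 ) =- 4/79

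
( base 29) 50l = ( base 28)5AQ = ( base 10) 4226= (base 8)10202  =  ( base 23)7mh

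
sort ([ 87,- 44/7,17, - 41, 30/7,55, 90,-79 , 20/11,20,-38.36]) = [  -  79 , - 41,  -  38.36, - 44/7 , 20/11, 30/7,  17,20,55, 87,90 ] 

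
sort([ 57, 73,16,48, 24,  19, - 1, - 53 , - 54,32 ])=[ - 54, - 53,-1,16,19, 24,32,48,57,73 ]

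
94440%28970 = 7530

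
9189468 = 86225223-77035755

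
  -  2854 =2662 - 5516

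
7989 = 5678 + 2311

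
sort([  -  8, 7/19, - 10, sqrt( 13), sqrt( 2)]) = [ - 10,  -  8,7/19 , sqrt( 2), sqrt(13 )]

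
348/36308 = 3/313 = 0.01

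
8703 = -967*( - 9)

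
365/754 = 365/754=0.48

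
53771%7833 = 6773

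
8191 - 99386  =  -91195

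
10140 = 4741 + 5399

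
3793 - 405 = 3388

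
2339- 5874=-3535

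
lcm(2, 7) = 14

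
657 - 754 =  - 97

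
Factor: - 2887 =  - 2887^1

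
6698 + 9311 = 16009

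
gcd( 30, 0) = 30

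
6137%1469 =261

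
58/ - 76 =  - 29/38 = -0.76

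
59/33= 1+ 26/33 = 1.79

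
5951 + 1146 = 7097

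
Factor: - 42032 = - 2^4*37^1*71^1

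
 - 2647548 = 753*( - 3516)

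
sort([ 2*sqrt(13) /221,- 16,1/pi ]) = [ - 16 , 2*sqrt(13 ) /221,1/pi ] 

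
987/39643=987/39643 = 0.02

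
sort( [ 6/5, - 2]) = [ - 2,6/5 ]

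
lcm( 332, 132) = 10956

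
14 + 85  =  99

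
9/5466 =3/1822   =  0.00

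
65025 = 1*65025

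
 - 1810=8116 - 9926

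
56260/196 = 287 + 2/49 = 287.04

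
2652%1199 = 254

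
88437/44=88437/44 =2009.93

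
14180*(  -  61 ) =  - 864980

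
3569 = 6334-2765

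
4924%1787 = 1350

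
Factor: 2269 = 2269^1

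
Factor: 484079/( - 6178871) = -17^( - 1)  *  363463^( - 1)*484079^1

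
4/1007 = 4/1007 = 0.00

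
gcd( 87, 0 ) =87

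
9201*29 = 266829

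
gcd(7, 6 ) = 1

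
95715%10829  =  9083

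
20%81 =20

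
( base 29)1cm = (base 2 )10010111011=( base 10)1211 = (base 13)722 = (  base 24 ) 22b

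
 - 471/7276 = -1+6805/7276 = -  0.06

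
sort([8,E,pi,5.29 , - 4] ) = [ - 4,E,pi,5.29,8 ]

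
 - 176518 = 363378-539896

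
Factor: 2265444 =2^2*3^2 * 62929^1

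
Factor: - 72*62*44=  - 196416  =  - 2^6*3^2*11^1*31^1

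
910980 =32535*28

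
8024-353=7671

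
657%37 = 28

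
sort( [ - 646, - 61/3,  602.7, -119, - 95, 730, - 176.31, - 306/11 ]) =[ - 646 , - 176.31 , - 119, - 95, - 306/11, - 61/3,602.7,730] 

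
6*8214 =49284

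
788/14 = 394/7=   56.29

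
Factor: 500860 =2^2*5^1*79^1*317^1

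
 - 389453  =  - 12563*31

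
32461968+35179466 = 67641434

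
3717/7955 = 3717/7955 = 0.47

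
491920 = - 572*( - 860 )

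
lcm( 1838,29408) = 29408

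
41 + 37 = 78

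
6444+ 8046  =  14490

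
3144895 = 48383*65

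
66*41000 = 2706000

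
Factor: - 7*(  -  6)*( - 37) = - 1554 = - 2^1 * 3^1*7^1* 37^1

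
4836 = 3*1612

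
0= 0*8058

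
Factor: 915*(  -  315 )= -3^3*5^2 *7^1*61^1 = -288225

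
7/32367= 7/32367 = 0.00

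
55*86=4730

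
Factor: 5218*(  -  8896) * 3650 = -169430547200 =- 2^8 * 5^2*73^1*139^1*2609^1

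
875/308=125/44 = 2.84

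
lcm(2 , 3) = 6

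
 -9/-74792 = 9/74792 =0.00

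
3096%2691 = 405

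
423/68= 423/68 =6.22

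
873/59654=873/59654  =  0.01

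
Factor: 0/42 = 0^1 = 0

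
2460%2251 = 209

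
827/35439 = 827/35439 = 0.02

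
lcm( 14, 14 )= 14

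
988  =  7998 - 7010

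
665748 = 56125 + 609623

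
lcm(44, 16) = 176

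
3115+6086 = 9201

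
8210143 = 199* 41257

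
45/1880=9/376 = 0.02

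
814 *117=95238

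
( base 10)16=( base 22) g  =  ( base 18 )g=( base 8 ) 20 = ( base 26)g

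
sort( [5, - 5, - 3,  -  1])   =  [ - 5, - 3,-1,5]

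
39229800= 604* 64950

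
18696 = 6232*3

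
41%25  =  16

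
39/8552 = 39/8552 = 0.00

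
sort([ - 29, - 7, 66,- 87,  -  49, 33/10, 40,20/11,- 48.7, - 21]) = [ - 87, - 49,-48.7, - 29, - 21,- 7,20/11, 33/10,40, 66]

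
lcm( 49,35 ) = 245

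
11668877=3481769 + 8187108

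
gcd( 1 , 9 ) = 1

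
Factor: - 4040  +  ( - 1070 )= - 5110 = - 2^1*5^1*7^1*73^1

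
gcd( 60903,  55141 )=67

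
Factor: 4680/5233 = 2^3*3^2*5^1*13^1*5233^( - 1 )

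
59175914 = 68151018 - 8975104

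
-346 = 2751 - 3097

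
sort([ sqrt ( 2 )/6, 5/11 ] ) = [sqrt ( 2) /6, 5/11 ] 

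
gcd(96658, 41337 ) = 1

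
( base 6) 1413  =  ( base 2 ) 101110001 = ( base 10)369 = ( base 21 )hc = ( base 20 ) I9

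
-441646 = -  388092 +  - 53554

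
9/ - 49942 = - 9/49942 = -0.00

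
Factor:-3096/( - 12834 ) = 172/713 = 2^2*23^( - 1 )*31^( - 1) * 43^1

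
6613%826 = 5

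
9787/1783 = 9787/1783 = 5.49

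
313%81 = 70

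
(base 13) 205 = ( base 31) b2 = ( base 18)111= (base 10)343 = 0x157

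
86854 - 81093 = 5761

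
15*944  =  14160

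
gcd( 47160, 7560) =360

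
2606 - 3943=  - 1337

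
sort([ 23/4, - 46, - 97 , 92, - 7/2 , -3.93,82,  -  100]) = [ - 100, - 97, - 46, - 3.93, - 7/2,23/4 , 82,92 ] 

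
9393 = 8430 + 963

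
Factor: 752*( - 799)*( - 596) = 2^6*17^1*47^2*149^1  =  358105408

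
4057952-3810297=247655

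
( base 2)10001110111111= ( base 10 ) 9151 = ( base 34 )7v5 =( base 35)7gg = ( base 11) 696A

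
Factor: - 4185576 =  - 2^3*3^2*61^1*953^1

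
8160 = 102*80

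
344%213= 131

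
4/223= 4/223 = 0.02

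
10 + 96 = 106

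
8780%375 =155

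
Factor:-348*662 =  - 230376 = -2^3*3^1*29^1*  331^1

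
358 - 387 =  - 29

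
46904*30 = 1407120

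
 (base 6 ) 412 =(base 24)68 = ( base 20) 7c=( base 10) 152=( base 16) 98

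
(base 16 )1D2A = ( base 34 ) 6FK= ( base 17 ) 18e3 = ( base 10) 7466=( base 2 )1110100101010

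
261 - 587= - 326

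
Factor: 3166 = 2^1*1583^1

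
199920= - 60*(-3332 )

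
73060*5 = 365300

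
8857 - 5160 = 3697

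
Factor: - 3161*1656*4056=-21231602496= - 2^6*3^3*13^2* 23^1*29^1*109^1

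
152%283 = 152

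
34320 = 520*66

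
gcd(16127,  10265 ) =1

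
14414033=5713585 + 8700448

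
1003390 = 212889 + 790501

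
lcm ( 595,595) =595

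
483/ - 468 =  - 2 + 151/156 = -1.03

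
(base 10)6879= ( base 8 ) 15337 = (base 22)e4f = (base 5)210004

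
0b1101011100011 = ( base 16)1AE3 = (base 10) 6883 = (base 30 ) 7jd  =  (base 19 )1015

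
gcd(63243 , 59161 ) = 1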